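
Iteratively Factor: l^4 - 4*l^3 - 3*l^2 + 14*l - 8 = (l - 1)*(l^3 - 3*l^2 - 6*l + 8) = (l - 1)*(l + 2)*(l^2 - 5*l + 4) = (l - 4)*(l - 1)*(l + 2)*(l - 1)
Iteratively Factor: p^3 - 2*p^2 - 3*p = (p + 1)*(p^2 - 3*p) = p*(p + 1)*(p - 3)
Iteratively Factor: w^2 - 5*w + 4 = (w - 4)*(w - 1)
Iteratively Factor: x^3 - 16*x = (x - 4)*(x^2 + 4*x) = (x - 4)*(x + 4)*(x)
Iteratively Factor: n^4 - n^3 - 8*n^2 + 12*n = (n - 2)*(n^3 + n^2 - 6*n) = (n - 2)^2*(n^2 + 3*n) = n*(n - 2)^2*(n + 3)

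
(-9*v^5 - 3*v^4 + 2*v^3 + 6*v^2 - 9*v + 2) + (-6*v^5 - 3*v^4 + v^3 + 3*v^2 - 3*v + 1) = -15*v^5 - 6*v^4 + 3*v^3 + 9*v^2 - 12*v + 3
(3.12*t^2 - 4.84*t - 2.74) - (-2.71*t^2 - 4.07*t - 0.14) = 5.83*t^2 - 0.77*t - 2.6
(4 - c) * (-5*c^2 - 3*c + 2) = 5*c^3 - 17*c^2 - 14*c + 8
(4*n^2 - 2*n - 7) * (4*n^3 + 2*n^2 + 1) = 16*n^5 - 32*n^3 - 10*n^2 - 2*n - 7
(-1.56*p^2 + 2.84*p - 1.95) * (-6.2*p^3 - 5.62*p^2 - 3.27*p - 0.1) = 9.672*p^5 - 8.8408*p^4 + 1.2304*p^3 + 1.8282*p^2 + 6.0925*p + 0.195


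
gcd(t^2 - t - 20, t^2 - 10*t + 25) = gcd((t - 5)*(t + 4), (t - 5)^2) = t - 5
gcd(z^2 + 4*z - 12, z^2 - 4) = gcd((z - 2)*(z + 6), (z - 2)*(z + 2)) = z - 2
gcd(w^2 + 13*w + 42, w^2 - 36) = w + 6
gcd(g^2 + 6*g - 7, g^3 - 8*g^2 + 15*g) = 1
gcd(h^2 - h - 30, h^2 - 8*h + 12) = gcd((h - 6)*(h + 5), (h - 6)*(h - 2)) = h - 6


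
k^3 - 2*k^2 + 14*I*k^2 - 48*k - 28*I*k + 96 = (k - 2)*(k + 6*I)*(k + 8*I)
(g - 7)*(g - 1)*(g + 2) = g^3 - 6*g^2 - 9*g + 14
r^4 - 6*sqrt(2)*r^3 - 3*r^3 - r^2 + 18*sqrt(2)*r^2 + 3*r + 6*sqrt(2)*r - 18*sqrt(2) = (r - 3)*(r - 1)*(r + 1)*(r - 6*sqrt(2))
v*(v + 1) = v^2 + v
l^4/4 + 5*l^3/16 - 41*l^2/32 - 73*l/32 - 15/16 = (l/4 + 1/2)*(l - 5/2)*(l + 3/4)*(l + 1)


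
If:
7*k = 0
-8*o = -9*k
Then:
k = 0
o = 0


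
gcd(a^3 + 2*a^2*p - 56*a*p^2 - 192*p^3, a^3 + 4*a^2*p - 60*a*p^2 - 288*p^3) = -a^2 + 2*a*p + 48*p^2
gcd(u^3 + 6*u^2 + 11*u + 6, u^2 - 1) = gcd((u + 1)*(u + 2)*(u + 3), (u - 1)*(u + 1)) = u + 1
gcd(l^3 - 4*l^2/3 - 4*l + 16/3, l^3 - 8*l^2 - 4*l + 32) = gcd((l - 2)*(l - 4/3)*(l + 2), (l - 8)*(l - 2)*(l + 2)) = l^2 - 4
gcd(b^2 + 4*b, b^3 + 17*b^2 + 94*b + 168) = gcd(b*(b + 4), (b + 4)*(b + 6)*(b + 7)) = b + 4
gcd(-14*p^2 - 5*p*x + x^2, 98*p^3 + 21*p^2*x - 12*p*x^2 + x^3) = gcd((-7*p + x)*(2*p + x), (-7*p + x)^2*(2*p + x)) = -14*p^2 - 5*p*x + x^2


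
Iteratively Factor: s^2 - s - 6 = (s - 3)*(s + 2)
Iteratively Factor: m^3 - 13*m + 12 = (m - 3)*(m^2 + 3*m - 4) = (m - 3)*(m + 4)*(m - 1)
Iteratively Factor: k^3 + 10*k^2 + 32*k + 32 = (k + 2)*(k^2 + 8*k + 16) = (k + 2)*(k + 4)*(k + 4)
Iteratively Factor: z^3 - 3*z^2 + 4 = (z - 2)*(z^2 - z - 2) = (z - 2)*(z + 1)*(z - 2)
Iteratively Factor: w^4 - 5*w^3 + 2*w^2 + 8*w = (w)*(w^3 - 5*w^2 + 2*w + 8) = w*(w - 4)*(w^2 - w - 2) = w*(w - 4)*(w - 2)*(w + 1)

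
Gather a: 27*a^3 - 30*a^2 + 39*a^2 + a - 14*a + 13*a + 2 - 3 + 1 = 27*a^3 + 9*a^2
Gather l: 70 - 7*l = 70 - 7*l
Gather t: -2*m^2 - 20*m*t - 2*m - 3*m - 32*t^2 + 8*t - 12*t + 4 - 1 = -2*m^2 - 5*m - 32*t^2 + t*(-20*m - 4) + 3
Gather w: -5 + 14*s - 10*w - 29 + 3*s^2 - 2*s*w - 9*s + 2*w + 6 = 3*s^2 + 5*s + w*(-2*s - 8) - 28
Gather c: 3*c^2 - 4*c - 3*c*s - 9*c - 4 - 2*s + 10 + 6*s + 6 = 3*c^2 + c*(-3*s - 13) + 4*s + 12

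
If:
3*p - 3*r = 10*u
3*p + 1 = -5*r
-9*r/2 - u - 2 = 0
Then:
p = 58/111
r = -19/37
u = 23/74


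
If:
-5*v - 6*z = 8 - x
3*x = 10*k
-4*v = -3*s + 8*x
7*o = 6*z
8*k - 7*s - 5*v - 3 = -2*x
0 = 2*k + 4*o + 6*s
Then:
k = 150/1067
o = -633/1067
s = 372/1067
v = -721/1067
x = 500/1067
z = -1477/2134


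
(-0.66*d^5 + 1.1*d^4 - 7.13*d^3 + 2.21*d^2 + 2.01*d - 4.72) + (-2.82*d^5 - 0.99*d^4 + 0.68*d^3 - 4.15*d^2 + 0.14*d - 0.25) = -3.48*d^5 + 0.11*d^4 - 6.45*d^3 - 1.94*d^2 + 2.15*d - 4.97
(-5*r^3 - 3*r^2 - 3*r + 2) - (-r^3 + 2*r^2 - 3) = -4*r^3 - 5*r^2 - 3*r + 5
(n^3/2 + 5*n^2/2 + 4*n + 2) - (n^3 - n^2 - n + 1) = -n^3/2 + 7*n^2/2 + 5*n + 1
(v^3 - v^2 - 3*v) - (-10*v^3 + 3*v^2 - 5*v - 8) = 11*v^3 - 4*v^2 + 2*v + 8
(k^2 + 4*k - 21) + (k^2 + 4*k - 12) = 2*k^2 + 8*k - 33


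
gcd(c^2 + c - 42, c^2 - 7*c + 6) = c - 6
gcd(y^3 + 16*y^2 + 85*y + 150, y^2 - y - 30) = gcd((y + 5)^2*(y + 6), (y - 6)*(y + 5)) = y + 5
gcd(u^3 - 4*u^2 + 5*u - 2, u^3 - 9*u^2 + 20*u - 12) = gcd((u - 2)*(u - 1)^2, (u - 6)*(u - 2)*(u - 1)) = u^2 - 3*u + 2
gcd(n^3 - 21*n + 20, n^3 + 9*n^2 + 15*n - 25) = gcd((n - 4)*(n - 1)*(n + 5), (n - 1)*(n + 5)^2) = n^2 + 4*n - 5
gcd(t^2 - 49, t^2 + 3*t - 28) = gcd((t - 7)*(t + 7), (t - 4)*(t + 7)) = t + 7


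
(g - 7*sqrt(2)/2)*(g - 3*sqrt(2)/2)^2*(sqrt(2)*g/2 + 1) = sqrt(2)*g^4/2 - 11*g^3/2 + 25*sqrt(2)*g^2/4 + 39*g/4 - 63*sqrt(2)/4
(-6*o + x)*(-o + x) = 6*o^2 - 7*o*x + x^2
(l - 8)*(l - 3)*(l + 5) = l^3 - 6*l^2 - 31*l + 120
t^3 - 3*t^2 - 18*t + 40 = (t - 5)*(t - 2)*(t + 4)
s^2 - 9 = (s - 3)*(s + 3)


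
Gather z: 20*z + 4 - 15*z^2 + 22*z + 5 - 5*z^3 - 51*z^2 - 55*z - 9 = -5*z^3 - 66*z^2 - 13*z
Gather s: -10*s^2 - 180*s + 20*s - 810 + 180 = -10*s^2 - 160*s - 630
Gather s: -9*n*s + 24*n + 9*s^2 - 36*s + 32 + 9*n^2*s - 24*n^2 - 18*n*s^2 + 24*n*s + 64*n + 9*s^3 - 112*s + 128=-24*n^2 + 88*n + 9*s^3 + s^2*(9 - 18*n) + s*(9*n^2 + 15*n - 148) + 160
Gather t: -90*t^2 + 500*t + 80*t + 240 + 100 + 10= -90*t^2 + 580*t + 350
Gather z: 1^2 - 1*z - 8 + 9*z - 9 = 8*z - 16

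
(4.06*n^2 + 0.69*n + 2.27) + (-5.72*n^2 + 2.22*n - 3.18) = -1.66*n^2 + 2.91*n - 0.91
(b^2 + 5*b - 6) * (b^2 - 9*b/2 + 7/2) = b^4 + b^3/2 - 25*b^2 + 89*b/2 - 21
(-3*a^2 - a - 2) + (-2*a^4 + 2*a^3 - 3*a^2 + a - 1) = -2*a^4 + 2*a^3 - 6*a^2 - 3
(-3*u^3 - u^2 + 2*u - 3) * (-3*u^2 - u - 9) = 9*u^5 + 6*u^4 + 22*u^3 + 16*u^2 - 15*u + 27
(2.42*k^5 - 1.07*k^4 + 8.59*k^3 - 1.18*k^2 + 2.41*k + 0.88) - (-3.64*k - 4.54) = 2.42*k^5 - 1.07*k^4 + 8.59*k^3 - 1.18*k^2 + 6.05*k + 5.42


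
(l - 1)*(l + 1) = l^2 - 1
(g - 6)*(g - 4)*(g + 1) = g^3 - 9*g^2 + 14*g + 24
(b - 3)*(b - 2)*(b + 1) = b^3 - 4*b^2 + b + 6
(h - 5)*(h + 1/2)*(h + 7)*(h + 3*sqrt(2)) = h^4 + 5*h^3/2 + 3*sqrt(2)*h^3 - 34*h^2 + 15*sqrt(2)*h^2/2 - 102*sqrt(2)*h - 35*h/2 - 105*sqrt(2)/2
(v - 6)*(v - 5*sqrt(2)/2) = v^2 - 6*v - 5*sqrt(2)*v/2 + 15*sqrt(2)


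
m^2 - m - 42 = (m - 7)*(m + 6)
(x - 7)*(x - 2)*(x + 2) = x^3 - 7*x^2 - 4*x + 28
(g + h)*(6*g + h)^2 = 36*g^3 + 48*g^2*h + 13*g*h^2 + h^3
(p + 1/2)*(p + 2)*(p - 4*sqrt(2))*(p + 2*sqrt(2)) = p^4 - 2*sqrt(2)*p^3 + 5*p^3/2 - 15*p^2 - 5*sqrt(2)*p^2 - 40*p - 2*sqrt(2)*p - 16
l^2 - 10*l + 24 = (l - 6)*(l - 4)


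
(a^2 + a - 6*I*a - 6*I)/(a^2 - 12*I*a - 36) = (a + 1)/(a - 6*I)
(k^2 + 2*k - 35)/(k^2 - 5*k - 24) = (-k^2 - 2*k + 35)/(-k^2 + 5*k + 24)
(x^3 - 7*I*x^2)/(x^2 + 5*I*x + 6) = x^2*(x - 7*I)/(x^2 + 5*I*x + 6)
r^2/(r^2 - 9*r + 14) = r^2/(r^2 - 9*r + 14)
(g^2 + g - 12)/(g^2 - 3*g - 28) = (g - 3)/(g - 7)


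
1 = 1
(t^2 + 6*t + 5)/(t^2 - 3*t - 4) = (t + 5)/(t - 4)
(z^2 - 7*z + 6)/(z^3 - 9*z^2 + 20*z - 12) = 1/(z - 2)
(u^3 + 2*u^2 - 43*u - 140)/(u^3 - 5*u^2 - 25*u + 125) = (u^2 - 3*u - 28)/(u^2 - 10*u + 25)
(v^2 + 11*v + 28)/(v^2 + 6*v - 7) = (v + 4)/(v - 1)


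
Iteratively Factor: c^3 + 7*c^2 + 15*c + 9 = (c + 3)*(c^2 + 4*c + 3) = (c + 3)^2*(c + 1)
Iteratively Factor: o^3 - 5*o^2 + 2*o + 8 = (o - 4)*(o^2 - o - 2) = (o - 4)*(o - 2)*(o + 1)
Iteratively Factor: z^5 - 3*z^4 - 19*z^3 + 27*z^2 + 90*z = (z)*(z^4 - 3*z^3 - 19*z^2 + 27*z + 90) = z*(z + 2)*(z^3 - 5*z^2 - 9*z + 45) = z*(z - 5)*(z + 2)*(z^2 - 9) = z*(z - 5)*(z - 3)*(z + 2)*(z + 3)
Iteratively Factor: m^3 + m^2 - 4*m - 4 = (m - 2)*(m^2 + 3*m + 2) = (m - 2)*(m + 2)*(m + 1)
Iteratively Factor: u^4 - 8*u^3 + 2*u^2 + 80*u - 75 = (u - 5)*(u^3 - 3*u^2 - 13*u + 15) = (u - 5)*(u - 1)*(u^2 - 2*u - 15) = (u - 5)^2*(u - 1)*(u + 3)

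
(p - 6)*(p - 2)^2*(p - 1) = p^4 - 11*p^3 + 38*p^2 - 52*p + 24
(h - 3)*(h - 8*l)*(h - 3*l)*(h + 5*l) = h^4 - 6*h^3*l - 3*h^3 - 31*h^2*l^2 + 18*h^2*l + 120*h*l^3 + 93*h*l^2 - 360*l^3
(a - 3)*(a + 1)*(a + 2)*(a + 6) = a^4 + 6*a^3 - 7*a^2 - 48*a - 36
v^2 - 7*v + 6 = (v - 6)*(v - 1)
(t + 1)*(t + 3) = t^2 + 4*t + 3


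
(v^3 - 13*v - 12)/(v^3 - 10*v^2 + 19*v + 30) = (v^2 - v - 12)/(v^2 - 11*v + 30)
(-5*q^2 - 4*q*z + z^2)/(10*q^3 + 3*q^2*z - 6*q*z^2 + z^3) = 1/(-2*q + z)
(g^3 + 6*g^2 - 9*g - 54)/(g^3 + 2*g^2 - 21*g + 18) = (g + 3)/(g - 1)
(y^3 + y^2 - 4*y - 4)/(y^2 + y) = y - 4/y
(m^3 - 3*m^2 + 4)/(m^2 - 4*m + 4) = m + 1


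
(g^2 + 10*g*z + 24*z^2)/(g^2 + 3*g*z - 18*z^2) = (-g - 4*z)/(-g + 3*z)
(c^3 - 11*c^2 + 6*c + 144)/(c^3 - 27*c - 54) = (c - 8)/(c + 3)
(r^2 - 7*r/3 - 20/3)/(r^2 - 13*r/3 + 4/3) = (3*r + 5)/(3*r - 1)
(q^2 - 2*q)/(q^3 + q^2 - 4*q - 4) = q/(q^2 + 3*q + 2)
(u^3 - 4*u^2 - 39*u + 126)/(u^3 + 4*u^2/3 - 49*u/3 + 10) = 3*(u^2 - u - 42)/(3*u^2 + 13*u - 10)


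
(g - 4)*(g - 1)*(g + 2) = g^3 - 3*g^2 - 6*g + 8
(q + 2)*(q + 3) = q^2 + 5*q + 6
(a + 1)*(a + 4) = a^2 + 5*a + 4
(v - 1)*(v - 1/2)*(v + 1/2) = v^3 - v^2 - v/4 + 1/4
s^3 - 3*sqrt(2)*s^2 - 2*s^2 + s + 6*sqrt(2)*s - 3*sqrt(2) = (s - 1)^2*(s - 3*sqrt(2))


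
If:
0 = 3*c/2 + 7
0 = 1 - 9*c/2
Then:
No Solution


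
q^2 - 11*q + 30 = (q - 6)*(q - 5)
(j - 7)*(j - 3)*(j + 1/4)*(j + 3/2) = j^4 - 33*j^3/4 + 31*j^2/8 + 33*j + 63/8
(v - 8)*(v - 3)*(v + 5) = v^3 - 6*v^2 - 31*v + 120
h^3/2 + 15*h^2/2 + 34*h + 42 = (h/2 + 1)*(h + 6)*(h + 7)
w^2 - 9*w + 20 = (w - 5)*(w - 4)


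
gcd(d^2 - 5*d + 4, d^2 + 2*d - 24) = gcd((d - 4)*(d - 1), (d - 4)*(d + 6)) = d - 4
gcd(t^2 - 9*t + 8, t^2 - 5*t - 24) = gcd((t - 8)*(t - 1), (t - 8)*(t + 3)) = t - 8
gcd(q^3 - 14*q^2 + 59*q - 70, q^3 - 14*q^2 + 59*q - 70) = q^3 - 14*q^2 + 59*q - 70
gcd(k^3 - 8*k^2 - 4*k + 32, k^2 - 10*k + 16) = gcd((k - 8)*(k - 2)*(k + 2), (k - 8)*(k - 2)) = k^2 - 10*k + 16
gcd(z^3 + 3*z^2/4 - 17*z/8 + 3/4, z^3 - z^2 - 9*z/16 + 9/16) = z - 3/4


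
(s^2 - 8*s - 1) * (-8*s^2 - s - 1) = -8*s^4 + 63*s^3 + 15*s^2 + 9*s + 1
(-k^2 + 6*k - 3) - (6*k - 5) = 2 - k^2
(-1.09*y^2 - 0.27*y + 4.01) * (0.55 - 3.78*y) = 4.1202*y^3 + 0.4211*y^2 - 15.3063*y + 2.2055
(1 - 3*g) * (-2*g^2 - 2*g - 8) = 6*g^3 + 4*g^2 + 22*g - 8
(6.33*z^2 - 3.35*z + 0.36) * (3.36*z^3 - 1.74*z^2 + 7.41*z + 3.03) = 21.2688*z^5 - 22.2702*z^4 + 53.9439*z^3 - 6.27*z^2 - 7.4829*z + 1.0908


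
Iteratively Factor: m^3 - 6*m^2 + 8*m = (m - 2)*(m^2 - 4*m) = m*(m - 2)*(m - 4)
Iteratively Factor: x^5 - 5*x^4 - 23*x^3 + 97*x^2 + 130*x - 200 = (x + 4)*(x^4 - 9*x^3 + 13*x^2 + 45*x - 50) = (x - 5)*(x + 4)*(x^3 - 4*x^2 - 7*x + 10) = (x - 5)*(x + 2)*(x + 4)*(x^2 - 6*x + 5) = (x - 5)*(x - 1)*(x + 2)*(x + 4)*(x - 5)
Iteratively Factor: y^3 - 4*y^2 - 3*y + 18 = (y - 3)*(y^2 - y - 6) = (y - 3)*(y + 2)*(y - 3)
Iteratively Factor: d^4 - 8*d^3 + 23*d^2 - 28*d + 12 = (d - 1)*(d^3 - 7*d^2 + 16*d - 12) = (d - 2)*(d - 1)*(d^2 - 5*d + 6) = (d - 2)^2*(d - 1)*(d - 3)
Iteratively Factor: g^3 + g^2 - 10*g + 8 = (g + 4)*(g^2 - 3*g + 2) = (g - 2)*(g + 4)*(g - 1)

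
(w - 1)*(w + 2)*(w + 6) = w^3 + 7*w^2 + 4*w - 12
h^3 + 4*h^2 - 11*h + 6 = (h - 1)^2*(h + 6)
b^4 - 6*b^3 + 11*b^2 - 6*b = b*(b - 3)*(b - 2)*(b - 1)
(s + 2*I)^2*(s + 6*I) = s^3 + 10*I*s^2 - 28*s - 24*I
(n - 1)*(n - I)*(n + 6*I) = n^3 - n^2 + 5*I*n^2 + 6*n - 5*I*n - 6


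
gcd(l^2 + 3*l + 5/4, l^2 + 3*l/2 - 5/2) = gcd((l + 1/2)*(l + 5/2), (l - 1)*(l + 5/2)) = l + 5/2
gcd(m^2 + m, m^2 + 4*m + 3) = m + 1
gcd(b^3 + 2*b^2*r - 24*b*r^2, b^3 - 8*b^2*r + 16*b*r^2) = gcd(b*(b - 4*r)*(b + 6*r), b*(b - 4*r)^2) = -b^2 + 4*b*r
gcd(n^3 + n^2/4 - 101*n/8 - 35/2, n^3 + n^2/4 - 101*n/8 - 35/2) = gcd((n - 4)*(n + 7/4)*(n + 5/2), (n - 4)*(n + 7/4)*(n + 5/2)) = n^3 + n^2/4 - 101*n/8 - 35/2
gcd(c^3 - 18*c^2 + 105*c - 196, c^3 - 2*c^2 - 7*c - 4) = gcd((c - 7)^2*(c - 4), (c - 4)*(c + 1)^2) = c - 4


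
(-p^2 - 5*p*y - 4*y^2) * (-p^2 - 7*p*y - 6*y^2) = p^4 + 12*p^3*y + 45*p^2*y^2 + 58*p*y^3 + 24*y^4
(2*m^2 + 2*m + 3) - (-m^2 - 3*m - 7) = 3*m^2 + 5*m + 10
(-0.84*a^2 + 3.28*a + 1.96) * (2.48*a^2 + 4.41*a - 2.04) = -2.0832*a^4 + 4.43*a^3 + 21.0392*a^2 + 1.9524*a - 3.9984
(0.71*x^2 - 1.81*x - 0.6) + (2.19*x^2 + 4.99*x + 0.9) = 2.9*x^2 + 3.18*x + 0.3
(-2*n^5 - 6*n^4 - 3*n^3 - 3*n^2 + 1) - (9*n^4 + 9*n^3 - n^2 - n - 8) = -2*n^5 - 15*n^4 - 12*n^3 - 2*n^2 + n + 9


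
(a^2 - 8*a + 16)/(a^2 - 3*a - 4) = (a - 4)/(a + 1)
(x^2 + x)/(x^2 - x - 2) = x/(x - 2)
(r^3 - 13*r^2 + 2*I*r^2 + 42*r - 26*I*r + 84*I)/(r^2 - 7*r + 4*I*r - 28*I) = (r^2 + 2*r*(-3 + I) - 12*I)/(r + 4*I)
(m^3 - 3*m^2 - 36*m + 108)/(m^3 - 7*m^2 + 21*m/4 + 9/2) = 4*(m^2 + 3*m - 18)/(4*m^2 - 4*m - 3)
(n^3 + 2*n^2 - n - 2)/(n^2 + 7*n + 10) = (n^2 - 1)/(n + 5)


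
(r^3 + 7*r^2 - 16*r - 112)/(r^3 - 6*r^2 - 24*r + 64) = (r^2 + 3*r - 28)/(r^2 - 10*r + 16)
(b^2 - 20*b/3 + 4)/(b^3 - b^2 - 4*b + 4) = (b^2 - 20*b/3 + 4)/(b^3 - b^2 - 4*b + 4)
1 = 1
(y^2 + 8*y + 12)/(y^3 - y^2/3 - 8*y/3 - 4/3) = 3*(y^2 + 8*y + 12)/(3*y^3 - y^2 - 8*y - 4)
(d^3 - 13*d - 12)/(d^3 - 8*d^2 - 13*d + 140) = (d^3 - 13*d - 12)/(d^3 - 8*d^2 - 13*d + 140)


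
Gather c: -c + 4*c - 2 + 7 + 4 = 3*c + 9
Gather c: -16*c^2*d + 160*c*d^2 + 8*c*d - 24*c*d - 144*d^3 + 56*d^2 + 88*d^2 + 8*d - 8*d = -16*c^2*d + c*(160*d^2 - 16*d) - 144*d^3 + 144*d^2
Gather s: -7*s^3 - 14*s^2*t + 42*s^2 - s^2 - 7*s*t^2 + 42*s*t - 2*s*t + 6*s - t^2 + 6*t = -7*s^3 + s^2*(41 - 14*t) + s*(-7*t^2 + 40*t + 6) - t^2 + 6*t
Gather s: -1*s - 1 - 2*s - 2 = -3*s - 3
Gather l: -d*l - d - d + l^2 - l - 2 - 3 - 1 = -2*d + l^2 + l*(-d - 1) - 6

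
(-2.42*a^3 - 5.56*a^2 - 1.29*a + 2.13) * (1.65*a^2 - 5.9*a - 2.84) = -3.993*a^5 + 5.104*a^4 + 37.5483*a^3 + 26.9159*a^2 - 8.9034*a - 6.0492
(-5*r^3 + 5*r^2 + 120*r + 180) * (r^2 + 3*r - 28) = -5*r^5 - 10*r^4 + 275*r^3 + 400*r^2 - 2820*r - 5040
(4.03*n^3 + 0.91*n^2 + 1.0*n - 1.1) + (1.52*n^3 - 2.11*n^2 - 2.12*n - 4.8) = 5.55*n^3 - 1.2*n^2 - 1.12*n - 5.9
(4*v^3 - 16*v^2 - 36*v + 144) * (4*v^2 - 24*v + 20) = 16*v^5 - 160*v^4 + 320*v^3 + 1120*v^2 - 4176*v + 2880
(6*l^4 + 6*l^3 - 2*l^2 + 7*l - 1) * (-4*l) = -24*l^5 - 24*l^4 + 8*l^3 - 28*l^2 + 4*l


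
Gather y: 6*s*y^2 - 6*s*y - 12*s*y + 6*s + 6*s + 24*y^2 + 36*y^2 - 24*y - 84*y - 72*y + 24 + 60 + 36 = 12*s + y^2*(6*s + 60) + y*(-18*s - 180) + 120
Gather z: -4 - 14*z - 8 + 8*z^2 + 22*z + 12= 8*z^2 + 8*z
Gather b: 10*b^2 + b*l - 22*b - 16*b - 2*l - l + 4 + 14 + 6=10*b^2 + b*(l - 38) - 3*l + 24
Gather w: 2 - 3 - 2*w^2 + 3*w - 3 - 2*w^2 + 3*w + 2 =-4*w^2 + 6*w - 2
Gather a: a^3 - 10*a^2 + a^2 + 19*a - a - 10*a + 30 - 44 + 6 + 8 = a^3 - 9*a^2 + 8*a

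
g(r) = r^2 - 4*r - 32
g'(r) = 2*r - 4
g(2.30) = -35.91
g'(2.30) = 0.60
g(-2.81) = -12.86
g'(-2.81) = -9.62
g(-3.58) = -4.86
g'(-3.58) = -11.16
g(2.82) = -35.33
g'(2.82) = 1.64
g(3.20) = -34.56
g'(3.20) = 2.40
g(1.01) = -35.02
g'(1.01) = -1.98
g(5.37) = -24.64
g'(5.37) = 6.74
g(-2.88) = -12.19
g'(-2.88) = -9.76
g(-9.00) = 85.00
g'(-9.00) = -22.00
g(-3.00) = -11.00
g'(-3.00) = -10.00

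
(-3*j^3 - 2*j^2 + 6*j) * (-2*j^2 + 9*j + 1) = 6*j^5 - 23*j^4 - 33*j^3 + 52*j^2 + 6*j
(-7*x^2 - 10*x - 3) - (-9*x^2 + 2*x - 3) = 2*x^2 - 12*x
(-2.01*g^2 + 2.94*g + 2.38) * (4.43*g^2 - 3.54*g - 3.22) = -8.9043*g^4 + 20.1396*g^3 + 6.608*g^2 - 17.892*g - 7.6636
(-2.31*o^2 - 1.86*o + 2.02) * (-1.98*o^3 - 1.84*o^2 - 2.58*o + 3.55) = 4.5738*o^5 + 7.9332*o^4 + 5.3826*o^3 - 7.1185*o^2 - 11.8146*o + 7.171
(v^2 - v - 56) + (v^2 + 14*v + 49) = 2*v^2 + 13*v - 7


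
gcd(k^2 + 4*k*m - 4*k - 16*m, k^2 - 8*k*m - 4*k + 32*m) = k - 4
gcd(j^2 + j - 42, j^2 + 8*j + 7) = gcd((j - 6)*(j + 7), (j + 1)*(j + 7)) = j + 7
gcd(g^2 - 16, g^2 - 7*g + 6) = 1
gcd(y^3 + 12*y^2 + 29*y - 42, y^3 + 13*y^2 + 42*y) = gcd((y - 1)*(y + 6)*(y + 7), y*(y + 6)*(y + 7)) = y^2 + 13*y + 42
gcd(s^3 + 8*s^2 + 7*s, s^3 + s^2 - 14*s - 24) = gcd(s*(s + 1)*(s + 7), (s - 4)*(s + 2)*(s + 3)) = 1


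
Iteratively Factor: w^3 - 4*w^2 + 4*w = (w - 2)*(w^2 - 2*w) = w*(w - 2)*(w - 2)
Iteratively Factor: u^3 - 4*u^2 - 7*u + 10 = (u - 1)*(u^2 - 3*u - 10) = (u - 1)*(u + 2)*(u - 5)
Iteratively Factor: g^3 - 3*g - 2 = (g - 2)*(g^2 + 2*g + 1) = (g - 2)*(g + 1)*(g + 1)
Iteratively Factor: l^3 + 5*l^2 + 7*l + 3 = (l + 1)*(l^2 + 4*l + 3) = (l + 1)*(l + 3)*(l + 1)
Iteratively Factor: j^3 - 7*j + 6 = (j - 2)*(j^2 + 2*j - 3) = (j - 2)*(j - 1)*(j + 3)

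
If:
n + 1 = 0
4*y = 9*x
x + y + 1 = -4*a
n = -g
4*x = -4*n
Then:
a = -17/16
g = 1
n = -1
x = 1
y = 9/4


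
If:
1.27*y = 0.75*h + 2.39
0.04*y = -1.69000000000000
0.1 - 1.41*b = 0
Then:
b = 0.07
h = -74.73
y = -42.25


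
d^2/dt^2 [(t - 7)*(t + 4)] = 2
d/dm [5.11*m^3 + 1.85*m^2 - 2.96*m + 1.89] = 15.33*m^2 + 3.7*m - 2.96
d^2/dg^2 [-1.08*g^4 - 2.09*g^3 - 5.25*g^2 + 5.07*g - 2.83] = -12.96*g^2 - 12.54*g - 10.5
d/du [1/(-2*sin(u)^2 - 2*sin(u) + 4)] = (2*sin(u) + 1)*cos(u)/(2*(sin(u)^2 + sin(u) - 2)^2)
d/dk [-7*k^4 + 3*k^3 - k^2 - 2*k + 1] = -28*k^3 + 9*k^2 - 2*k - 2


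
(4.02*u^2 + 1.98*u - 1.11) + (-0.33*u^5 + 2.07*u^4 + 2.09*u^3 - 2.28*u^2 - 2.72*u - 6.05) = -0.33*u^5 + 2.07*u^4 + 2.09*u^3 + 1.74*u^2 - 0.74*u - 7.16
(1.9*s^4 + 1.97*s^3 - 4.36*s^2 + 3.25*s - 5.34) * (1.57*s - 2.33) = 2.983*s^5 - 1.3341*s^4 - 11.4353*s^3 + 15.2613*s^2 - 15.9563*s + 12.4422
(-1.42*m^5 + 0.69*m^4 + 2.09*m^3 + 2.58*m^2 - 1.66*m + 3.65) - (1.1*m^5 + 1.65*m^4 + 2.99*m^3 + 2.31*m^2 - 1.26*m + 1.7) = -2.52*m^5 - 0.96*m^4 - 0.9*m^3 + 0.27*m^2 - 0.4*m + 1.95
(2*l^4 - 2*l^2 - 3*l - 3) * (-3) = -6*l^4 + 6*l^2 + 9*l + 9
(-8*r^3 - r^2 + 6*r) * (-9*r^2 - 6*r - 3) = 72*r^5 + 57*r^4 - 24*r^3 - 33*r^2 - 18*r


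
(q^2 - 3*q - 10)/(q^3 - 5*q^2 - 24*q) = (-q^2 + 3*q + 10)/(q*(-q^2 + 5*q + 24))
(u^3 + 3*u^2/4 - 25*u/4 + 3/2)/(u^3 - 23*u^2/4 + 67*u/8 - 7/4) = 2*(u + 3)/(2*u - 7)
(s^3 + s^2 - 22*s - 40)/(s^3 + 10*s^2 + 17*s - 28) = (s^2 - 3*s - 10)/(s^2 + 6*s - 7)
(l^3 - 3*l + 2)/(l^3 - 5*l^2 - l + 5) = (l^2 + l - 2)/(l^2 - 4*l - 5)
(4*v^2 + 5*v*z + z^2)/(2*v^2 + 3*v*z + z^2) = (4*v + z)/(2*v + z)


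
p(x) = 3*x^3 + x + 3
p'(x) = 9*x^2 + 1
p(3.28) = 112.14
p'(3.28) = 97.83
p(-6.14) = -697.57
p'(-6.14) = 340.30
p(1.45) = 13.60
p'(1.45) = 19.92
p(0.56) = 4.09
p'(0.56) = 3.82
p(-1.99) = -22.63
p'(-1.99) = 36.64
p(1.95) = 27.19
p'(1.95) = 35.22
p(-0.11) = 2.89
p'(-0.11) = 1.11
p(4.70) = 319.17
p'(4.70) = 199.81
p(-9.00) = -2193.00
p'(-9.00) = 730.00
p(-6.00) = -651.00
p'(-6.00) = 325.00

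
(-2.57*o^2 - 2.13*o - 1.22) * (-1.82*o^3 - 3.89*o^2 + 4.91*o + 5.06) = 4.6774*o^5 + 13.8739*o^4 - 2.1126*o^3 - 18.7167*o^2 - 16.768*o - 6.1732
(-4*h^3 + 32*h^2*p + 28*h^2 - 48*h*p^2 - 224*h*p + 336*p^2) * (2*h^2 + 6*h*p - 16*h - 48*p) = -8*h^5 + 40*h^4*p + 120*h^4 + 96*h^3*p^2 - 600*h^3*p - 448*h^3 - 288*h^2*p^3 - 1440*h^2*p^2 + 2240*h^2*p + 4320*h*p^3 + 5376*h*p^2 - 16128*p^3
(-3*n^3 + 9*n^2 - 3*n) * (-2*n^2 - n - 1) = 6*n^5 - 15*n^4 - 6*n^2 + 3*n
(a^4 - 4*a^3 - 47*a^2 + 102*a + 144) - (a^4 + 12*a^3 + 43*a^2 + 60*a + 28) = -16*a^3 - 90*a^2 + 42*a + 116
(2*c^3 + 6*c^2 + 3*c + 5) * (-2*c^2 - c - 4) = -4*c^5 - 14*c^4 - 20*c^3 - 37*c^2 - 17*c - 20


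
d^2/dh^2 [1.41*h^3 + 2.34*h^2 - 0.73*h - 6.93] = 8.46*h + 4.68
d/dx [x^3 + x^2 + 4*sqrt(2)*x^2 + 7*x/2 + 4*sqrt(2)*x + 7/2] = 3*x^2 + 2*x + 8*sqrt(2)*x + 7/2 + 4*sqrt(2)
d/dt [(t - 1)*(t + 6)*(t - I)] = 3*t^2 + 2*t*(5 - I) - 6 - 5*I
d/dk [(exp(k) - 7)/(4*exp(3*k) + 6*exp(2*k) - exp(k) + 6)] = (-(exp(k) - 7)*(12*exp(2*k) + 12*exp(k) - 1) + 4*exp(3*k) + 6*exp(2*k) - exp(k) + 6)*exp(k)/(4*exp(3*k) + 6*exp(2*k) - exp(k) + 6)^2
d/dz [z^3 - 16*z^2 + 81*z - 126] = 3*z^2 - 32*z + 81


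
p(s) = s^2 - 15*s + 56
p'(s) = 2*s - 15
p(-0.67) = 66.50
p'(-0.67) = -16.34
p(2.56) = 24.15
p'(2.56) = -9.88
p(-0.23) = 59.50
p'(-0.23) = -15.46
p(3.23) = 17.98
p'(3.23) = -8.54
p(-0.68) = 66.66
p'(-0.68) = -16.36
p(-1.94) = 88.86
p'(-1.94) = -18.88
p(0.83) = 44.24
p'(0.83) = -13.34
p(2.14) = 28.48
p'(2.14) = -10.72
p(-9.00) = 272.00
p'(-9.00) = -33.00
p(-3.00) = 110.00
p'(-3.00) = -21.00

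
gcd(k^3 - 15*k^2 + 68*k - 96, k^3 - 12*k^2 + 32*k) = k^2 - 12*k + 32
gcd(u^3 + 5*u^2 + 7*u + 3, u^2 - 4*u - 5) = u + 1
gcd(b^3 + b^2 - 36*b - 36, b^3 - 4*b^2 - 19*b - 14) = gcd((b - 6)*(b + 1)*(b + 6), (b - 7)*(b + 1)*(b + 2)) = b + 1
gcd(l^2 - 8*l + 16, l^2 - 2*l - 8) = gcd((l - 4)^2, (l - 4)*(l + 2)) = l - 4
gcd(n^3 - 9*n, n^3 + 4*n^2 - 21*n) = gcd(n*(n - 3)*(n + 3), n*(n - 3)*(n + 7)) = n^2 - 3*n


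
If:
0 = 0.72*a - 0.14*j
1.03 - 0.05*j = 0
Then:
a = 4.01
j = 20.60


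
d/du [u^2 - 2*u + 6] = 2*u - 2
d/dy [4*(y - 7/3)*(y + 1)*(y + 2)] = 12*y^2 + 16*y/3 - 20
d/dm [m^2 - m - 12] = 2*m - 1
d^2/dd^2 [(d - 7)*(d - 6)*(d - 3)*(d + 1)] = 12*d^2 - 90*d + 130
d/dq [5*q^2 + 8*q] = 10*q + 8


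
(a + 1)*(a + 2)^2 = a^3 + 5*a^2 + 8*a + 4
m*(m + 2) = m^2 + 2*m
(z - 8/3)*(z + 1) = z^2 - 5*z/3 - 8/3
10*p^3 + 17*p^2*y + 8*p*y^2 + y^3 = (p + y)*(2*p + y)*(5*p + y)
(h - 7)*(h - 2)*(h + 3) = h^3 - 6*h^2 - 13*h + 42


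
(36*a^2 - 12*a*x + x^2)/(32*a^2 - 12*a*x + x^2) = (36*a^2 - 12*a*x + x^2)/(32*a^2 - 12*a*x + x^2)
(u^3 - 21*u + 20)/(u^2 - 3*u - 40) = (u^2 - 5*u + 4)/(u - 8)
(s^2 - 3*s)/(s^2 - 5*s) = (s - 3)/(s - 5)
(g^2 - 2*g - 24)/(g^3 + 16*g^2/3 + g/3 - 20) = 3*(g - 6)/(3*g^2 + 4*g - 15)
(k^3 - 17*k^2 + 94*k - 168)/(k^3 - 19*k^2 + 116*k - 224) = (k - 6)/(k - 8)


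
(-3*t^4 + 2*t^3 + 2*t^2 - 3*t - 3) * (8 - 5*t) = 15*t^5 - 34*t^4 + 6*t^3 + 31*t^2 - 9*t - 24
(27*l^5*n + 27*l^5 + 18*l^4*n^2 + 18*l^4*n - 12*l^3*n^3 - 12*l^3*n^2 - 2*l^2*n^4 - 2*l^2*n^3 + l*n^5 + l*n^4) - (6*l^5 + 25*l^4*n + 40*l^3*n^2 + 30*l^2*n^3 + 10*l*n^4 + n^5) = 27*l^5*n + 21*l^5 + 18*l^4*n^2 - 7*l^4*n - 12*l^3*n^3 - 52*l^3*n^2 - 2*l^2*n^4 - 32*l^2*n^3 + l*n^5 - 9*l*n^4 - n^5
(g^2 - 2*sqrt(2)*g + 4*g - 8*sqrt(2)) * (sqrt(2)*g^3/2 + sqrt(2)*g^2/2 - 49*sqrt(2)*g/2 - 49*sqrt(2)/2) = sqrt(2)*g^5/2 - 2*g^4 + 5*sqrt(2)*g^4/2 - 45*sqrt(2)*g^3/2 - 10*g^3 - 245*sqrt(2)*g^2/2 + 90*g^2 - 98*sqrt(2)*g + 490*g + 392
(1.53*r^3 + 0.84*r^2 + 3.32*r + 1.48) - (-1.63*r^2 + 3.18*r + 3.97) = 1.53*r^3 + 2.47*r^2 + 0.14*r - 2.49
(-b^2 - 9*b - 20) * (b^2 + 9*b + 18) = -b^4 - 18*b^3 - 119*b^2 - 342*b - 360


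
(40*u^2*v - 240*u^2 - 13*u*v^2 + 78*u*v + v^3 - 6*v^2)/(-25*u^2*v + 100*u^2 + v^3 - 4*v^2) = (-8*u*v + 48*u + v^2 - 6*v)/(5*u*v - 20*u + v^2 - 4*v)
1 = 1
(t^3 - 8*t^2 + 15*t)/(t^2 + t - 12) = t*(t - 5)/(t + 4)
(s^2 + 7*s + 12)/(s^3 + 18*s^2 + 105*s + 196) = (s + 3)/(s^2 + 14*s + 49)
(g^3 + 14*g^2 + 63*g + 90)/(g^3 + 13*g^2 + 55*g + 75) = (g + 6)/(g + 5)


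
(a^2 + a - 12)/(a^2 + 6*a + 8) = (a - 3)/(a + 2)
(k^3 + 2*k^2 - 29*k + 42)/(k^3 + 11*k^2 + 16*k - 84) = (k - 3)/(k + 6)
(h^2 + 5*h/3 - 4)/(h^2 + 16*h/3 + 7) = (3*h - 4)/(3*h + 7)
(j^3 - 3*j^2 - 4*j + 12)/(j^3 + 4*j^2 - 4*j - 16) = (j - 3)/(j + 4)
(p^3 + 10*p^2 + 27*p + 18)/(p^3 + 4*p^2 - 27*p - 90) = (p + 1)/(p - 5)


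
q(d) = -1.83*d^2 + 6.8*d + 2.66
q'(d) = 6.8 - 3.66*d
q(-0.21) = 1.15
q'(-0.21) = 7.57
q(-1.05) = -6.50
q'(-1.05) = 10.64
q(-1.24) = -8.59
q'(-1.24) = 11.34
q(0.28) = 4.42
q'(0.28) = 5.78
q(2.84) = 7.21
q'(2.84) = -3.59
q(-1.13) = -7.36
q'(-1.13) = 10.94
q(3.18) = 5.78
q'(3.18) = -4.84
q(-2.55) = -26.58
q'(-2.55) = 16.13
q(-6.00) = -104.02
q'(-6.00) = 28.76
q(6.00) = -22.42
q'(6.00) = -15.16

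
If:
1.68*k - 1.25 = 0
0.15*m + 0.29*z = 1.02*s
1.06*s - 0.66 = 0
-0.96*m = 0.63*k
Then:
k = 0.74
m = -0.49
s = 0.62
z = 2.44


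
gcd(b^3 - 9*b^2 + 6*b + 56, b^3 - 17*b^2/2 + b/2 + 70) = b^2 - 11*b + 28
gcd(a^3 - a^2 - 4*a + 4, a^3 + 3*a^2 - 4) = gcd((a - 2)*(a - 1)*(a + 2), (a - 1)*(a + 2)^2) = a^2 + a - 2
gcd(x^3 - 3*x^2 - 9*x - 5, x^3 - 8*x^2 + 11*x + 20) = x^2 - 4*x - 5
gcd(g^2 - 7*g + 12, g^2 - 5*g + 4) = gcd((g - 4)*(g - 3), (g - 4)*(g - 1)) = g - 4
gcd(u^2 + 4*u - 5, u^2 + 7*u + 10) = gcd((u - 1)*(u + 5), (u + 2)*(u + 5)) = u + 5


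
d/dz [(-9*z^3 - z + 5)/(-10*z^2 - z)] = (90*z^4 + 18*z^3 - 10*z^2 + 100*z + 5)/(z^2*(100*z^2 + 20*z + 1))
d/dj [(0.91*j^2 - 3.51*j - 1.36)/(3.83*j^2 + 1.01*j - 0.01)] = (14.3624*j^2 + 10.3994*j + 1.4087)/(14.6689*j^4 + 7.7366*j^3 + 0.9435*j^2 - 0.0202*j + 0.0001)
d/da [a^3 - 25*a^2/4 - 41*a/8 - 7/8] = 3*a^2 - 25*a/2 - 41/8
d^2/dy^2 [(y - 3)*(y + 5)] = 2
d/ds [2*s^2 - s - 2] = 4*s - 1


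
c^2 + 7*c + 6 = (c + 1)*(c + 6)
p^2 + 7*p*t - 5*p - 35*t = (p - 5)*(p + 7*t)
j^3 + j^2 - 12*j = j*(j - 3)*(j + 4)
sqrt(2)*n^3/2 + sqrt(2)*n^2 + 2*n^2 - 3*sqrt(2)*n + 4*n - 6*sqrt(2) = (n - sqrt(2))*(n + 3*sqrt(2))*(sqrt(2)*n/2 + sqrt(2))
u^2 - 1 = (u - 1)*(u + 1)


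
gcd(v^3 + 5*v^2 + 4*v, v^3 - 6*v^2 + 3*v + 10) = v + 1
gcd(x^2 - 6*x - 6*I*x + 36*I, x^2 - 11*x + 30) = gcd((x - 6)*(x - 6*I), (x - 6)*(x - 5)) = x - 6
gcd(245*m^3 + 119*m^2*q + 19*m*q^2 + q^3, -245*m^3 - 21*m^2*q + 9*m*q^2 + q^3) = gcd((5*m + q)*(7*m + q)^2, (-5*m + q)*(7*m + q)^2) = 49*m^2 + 14*m*q + q^2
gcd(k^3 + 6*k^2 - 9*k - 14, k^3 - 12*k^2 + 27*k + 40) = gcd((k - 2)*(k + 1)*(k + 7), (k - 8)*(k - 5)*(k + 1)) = k + 1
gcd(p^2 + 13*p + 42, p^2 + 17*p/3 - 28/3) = p + 7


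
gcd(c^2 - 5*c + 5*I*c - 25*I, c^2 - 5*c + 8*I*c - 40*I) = c - 5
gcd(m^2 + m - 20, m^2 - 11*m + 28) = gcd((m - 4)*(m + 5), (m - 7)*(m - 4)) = m - 4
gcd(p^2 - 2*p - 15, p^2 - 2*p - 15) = p^2 - 2*p - 15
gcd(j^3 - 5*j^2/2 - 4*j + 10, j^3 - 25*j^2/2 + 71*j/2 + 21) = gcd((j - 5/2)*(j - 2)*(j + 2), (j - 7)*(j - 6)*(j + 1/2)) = 1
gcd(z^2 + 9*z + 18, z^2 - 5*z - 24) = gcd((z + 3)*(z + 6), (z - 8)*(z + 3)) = z + 3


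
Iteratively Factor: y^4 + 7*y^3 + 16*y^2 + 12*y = (y + 2)*(y^3 + 5*y^2 + 6*y) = y*(y + 2)*(y^2 + 5*y + 6) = y*(y + 2)^2*(y + 3)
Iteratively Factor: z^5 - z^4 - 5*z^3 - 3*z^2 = (z + 1)*(z^4 - 2*z^3 - 3*z^2) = (z - 3)*(z + 1)*(z^3 + z^2) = z*(z - 3)*(z + 1)*(z^2 + z) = z^2*(z - 3)*(z + 1)*(z + 1)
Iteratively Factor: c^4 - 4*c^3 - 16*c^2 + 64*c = (c)*(c^3 - 4*c^2 - 16*c + 64) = c*(c - 4)*(c^2 - 16) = c*(c - 4)^2*(c + 4)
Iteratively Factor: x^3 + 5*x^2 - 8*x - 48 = (x - 3)*(x^2 + 8*x + 16) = (x - 3)*(x + 4)*(x + 4)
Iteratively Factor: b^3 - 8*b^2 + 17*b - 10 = (b - 5)*(b^2 - 3*b + 2) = (b - 5)*(b - 1)*(b - 2)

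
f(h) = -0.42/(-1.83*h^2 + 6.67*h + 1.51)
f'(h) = -0.42*(3.66*h - 6.67)/(-1.83*h^2 + 6.67*h + 1.51)^2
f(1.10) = -0.06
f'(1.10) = 0.03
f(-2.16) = 0.02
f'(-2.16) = 0.01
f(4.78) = 0.05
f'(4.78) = -0.06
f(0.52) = -0.09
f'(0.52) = 0.10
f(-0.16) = -1.06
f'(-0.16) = 19.44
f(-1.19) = 0.05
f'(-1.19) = 0.06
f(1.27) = -0.06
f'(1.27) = 0.02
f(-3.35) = 0.01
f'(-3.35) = 0.00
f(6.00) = 0.02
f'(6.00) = -0.01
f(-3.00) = 0.01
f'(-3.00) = 0.01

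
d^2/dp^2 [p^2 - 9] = 2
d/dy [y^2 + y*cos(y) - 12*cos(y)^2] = -y*sin(y) + 2*y + 12*sin(2*y) + cos(y)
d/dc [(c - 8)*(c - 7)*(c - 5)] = 3*c^2 - 40*c + 131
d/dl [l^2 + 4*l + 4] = 2*l + 4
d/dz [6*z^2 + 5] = 12*z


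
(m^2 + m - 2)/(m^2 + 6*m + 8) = (m - 1)/(m + 4)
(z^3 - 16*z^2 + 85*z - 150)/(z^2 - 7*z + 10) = (z^2 - 11*z + 30)/(z - 2)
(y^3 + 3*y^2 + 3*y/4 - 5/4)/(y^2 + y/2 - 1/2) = y + 5/2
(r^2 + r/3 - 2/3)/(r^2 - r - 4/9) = 3*(-3*r^2 - r + 2)/(-9*r^2 + 9*r + 4)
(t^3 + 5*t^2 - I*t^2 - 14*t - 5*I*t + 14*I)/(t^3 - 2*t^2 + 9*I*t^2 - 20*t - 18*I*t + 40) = (t^2 + t*(7 - I) - 7*I)/(t^2 + 9*I*t - 20)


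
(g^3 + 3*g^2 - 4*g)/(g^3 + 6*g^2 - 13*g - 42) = g*(g^2 + 3*g - 4)/(g^3 + 6*g^2 - 13*g - 42)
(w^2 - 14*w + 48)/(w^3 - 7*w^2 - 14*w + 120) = (w - 8)/(w^2 - w - 20)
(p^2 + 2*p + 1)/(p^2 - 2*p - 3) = (p + 1)/(p - 3)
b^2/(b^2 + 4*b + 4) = b^2/(b^2 + 4*b + 4)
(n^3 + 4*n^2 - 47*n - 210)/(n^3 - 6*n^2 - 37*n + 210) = (n + 5)/(n - 5)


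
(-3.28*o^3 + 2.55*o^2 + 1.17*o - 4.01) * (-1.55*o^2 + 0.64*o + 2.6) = 5.084*o^5 - 6.0517*o^4 - 8.7095*o^3 + 13.5943*o^2 + 0.4756*o - 10.426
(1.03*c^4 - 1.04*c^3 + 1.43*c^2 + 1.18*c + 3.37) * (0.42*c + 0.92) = 0.4326*c^5 + 0.5108*c^4 - 0.3562*c^3 + 1.8112*c^2 + 2.501*c + 3.1004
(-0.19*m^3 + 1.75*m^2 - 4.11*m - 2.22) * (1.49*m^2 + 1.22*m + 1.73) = -0.2831*m^5 + 2.3757*m^4 - 4.3176*m^3 - 5.2945*m^2 - 9.8187*m - 3.8406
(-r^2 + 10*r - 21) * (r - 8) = -r^3 + 18*r^2 - 101*r + 168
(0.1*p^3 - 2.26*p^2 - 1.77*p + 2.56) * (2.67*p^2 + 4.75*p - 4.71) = 0.267*p^5 - 5.5592*p^4 - 15.9319*p^3 + 9.0723*p^2 + 20.4967*p - 12.0576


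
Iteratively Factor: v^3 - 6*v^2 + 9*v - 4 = (v - 1)*(v^2 - 5*v + 4) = (v - 1)^2*(v - 4)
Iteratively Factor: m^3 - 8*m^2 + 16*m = (m - 4)*(m^2 - 4*m) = m*(m - 4)*(m - 4)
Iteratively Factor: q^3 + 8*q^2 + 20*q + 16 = (q + 2)*(q^2 + 6*q + 8) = (q + 2)*(q + 4)*(q + 2)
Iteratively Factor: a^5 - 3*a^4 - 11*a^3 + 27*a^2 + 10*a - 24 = (a + 1)*(a^4 - 4*a^3 - 7*a^2 + 34*a - 24) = (a + 1)*(a + 3)*(a^3 - 7*a^2 + 14*a - 8) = (a - 1)*(a + 1)*(a + 3)*(a^2 - 6*a + 8) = (a - 4)*(a - 1)*(a + 1)*(a + 3)*(a - 2)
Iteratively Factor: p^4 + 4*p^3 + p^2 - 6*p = (p + 3)*(p^3 + p^2 - 2*p) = (p - 1)*(p + 3)*(p^2 + 2*p) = (p - 1)*(p + 2)*(p + 3)*(p)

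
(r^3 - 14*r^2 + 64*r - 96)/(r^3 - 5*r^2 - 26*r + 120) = (r - 4)/(r + 5)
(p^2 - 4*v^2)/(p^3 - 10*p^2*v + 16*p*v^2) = (p + 2*v)/(p*(p - 8*v))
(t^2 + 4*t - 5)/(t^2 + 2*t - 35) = (t^2 + 4*t - 5)/(t^2 + 2*t - 35)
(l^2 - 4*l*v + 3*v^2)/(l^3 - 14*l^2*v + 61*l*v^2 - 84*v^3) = (l - v)/(l^2 - 11*l*v + 28*v^2)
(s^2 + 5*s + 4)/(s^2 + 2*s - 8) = (s + 1)/(s - 2)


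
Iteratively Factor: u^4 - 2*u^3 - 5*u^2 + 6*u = (u - 3)*(u^3 + u^2 - 2*u) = u*(u - 3)*(u^2 + u - 2) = u*(u - 3)*(u - 1)*(u + 2)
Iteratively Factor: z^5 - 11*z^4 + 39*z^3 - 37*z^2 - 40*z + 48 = (z - 3)*(z^4 - 8*z^3 + 15*z^2 + 8*z - 16) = (z - 3)*(z - 1)*(z^3 - 7*z^2 + 8*z + 16) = (z - 4)*(z - 3)*(z - 1)*(z^2 - 3*z - 4) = (z - 4)*(z - 3)*(z - 1)*(z + 1)*(z - 4)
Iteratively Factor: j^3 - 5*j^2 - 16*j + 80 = (j - 4)*(j^2 - j - 20) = (j - 4)*(j + 4)*(j - 5)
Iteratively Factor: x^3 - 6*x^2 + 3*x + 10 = (x - 5)*(x^2 - x - 2) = (x - 5)*(x + 1)*(x - 2)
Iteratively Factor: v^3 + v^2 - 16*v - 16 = (v + 1)*(v^2 - 16) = (v - 4)*(v + 1)*(v + 4)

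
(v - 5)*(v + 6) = v^2 + v - 30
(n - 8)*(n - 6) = n^2 - 14*n + 48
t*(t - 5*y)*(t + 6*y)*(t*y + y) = t^4*y + t^3*y^2 + t^3*y - 30*t^2*y^3 + t^2*y^2 - 30*t*y^3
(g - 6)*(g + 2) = g^2 - 4*g - 12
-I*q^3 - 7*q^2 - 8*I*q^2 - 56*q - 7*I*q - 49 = (q + 7)*(q - 7*I)*(-I*q - I)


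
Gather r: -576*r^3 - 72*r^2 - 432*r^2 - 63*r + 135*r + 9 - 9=-576*r^3 - 504*r^2 + 72*r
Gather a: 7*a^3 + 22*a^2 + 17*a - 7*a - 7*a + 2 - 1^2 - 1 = 7*a^3 + 22*a^2 + 3*a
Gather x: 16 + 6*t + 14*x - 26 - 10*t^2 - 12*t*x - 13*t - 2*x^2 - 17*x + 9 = -10*t^2 - 7*t - 2*x^2 + x*(-12*t - 3) - 1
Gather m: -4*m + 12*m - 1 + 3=8*m + 2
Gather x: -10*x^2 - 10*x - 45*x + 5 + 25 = -10*x^2 - 55*x + 30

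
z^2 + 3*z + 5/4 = (z + 1/2)*(z + 5/2)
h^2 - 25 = (h - 5)*(h + 5)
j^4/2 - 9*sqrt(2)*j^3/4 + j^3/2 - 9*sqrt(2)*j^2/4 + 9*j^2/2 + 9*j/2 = j*(j/2 + 1/2)*(j - 3*sqrt(2))*(j - 3*sqrt(2)/2)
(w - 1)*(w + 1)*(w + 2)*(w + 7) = w^4 + 9*w^3 + 13*w^2 - 9*w - 14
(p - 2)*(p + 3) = p^2 + p - 6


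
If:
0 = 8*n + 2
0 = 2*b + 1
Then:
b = -1/2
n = -1/4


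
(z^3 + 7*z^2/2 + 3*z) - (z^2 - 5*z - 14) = z^3 + 5*z^2/2 + 8*z + 14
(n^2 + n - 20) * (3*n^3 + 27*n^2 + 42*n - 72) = 3*n^5 + 30*n^4 + 9*n^3 - 570*n^2 - 912*n + 1440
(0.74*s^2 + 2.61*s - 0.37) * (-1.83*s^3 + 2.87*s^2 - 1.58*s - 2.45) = -1.3542*s^5 - 2.6525*s^4 + 6.9986*s^3 - 6.9987*s^2 - 5.8099*s + 0.9065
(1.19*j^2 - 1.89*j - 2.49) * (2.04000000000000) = 2.4276*j^2 - 3.8556*j - 5.0796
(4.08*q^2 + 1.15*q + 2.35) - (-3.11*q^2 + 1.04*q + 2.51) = 7.19*q^2 + 0.11*q - 0.16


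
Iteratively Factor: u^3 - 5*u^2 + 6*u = (u - 2)*(u^2 - 3*u) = (u - 3)*(u - 2)*(u)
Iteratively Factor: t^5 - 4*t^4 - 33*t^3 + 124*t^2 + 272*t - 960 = (t - 4)*(t^4 - 33*t^2 - 8*t + 240) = (t - 4)*(t + 4)*(t^3 - 4*t^2 - 17*t + 60) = (t - 4)*(t + 4)^2*(t^2 - 8*t + 15) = (t - 5)*(t - 4)*(t + 4)^2*(t - 3)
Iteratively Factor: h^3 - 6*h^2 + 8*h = (h)*(h^2 - 6*h + 8) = h*(h - 4)*(h - 2)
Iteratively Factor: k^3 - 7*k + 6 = (k - 1)*(k^2 + k - 6) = (k - 2)*(k - 1)*(k + 3)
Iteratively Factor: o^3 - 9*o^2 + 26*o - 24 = (o - 4)*(o^2 - 5*o + 6) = (o - 4)*(o - 2)*(o - 3)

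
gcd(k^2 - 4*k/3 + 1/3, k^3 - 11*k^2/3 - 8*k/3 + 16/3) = k - 1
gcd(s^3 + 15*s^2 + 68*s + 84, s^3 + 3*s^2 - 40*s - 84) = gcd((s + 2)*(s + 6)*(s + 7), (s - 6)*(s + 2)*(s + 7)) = s^2 + 9*s + 14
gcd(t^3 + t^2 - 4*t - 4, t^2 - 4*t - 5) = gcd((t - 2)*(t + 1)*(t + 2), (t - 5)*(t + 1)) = t + 1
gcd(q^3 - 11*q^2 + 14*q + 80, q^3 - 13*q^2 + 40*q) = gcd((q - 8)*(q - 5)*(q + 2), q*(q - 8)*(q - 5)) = q^2 - 13*q + 40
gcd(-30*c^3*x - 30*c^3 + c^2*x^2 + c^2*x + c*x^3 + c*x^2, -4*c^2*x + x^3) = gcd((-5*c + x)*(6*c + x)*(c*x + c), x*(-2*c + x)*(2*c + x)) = 1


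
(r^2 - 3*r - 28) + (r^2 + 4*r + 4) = 2*r^2 + r - 24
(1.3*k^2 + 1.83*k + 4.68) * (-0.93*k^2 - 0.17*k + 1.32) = -1.209*k^4 - 1.9229*k^3 - 2.9475*k^2 + 1.62*k + 6.1776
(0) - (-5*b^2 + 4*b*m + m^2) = 5*b^2 - 4*b*m - m^2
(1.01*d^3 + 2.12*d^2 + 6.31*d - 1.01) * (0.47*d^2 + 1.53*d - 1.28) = 0.4747*d^5 + 2.5417*d^4 + 4.9165*d^3 + 6.466*d^2 - 9.6221*d + 1.2928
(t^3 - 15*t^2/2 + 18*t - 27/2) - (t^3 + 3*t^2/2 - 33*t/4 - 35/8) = -9*t^2 + 105*t/4 - 73/8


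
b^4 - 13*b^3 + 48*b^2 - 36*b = b*(b - 6)^2*(b - 1)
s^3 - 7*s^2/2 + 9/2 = (s - 3)*(s - 3/2)*(s + 1)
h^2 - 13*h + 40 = (h - 8)*(h - 5)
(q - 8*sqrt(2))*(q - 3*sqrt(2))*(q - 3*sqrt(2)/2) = q^3 - 25*sqrt(2)*q^2/2 + 81*q - 72*sqrt(2)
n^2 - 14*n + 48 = (n - 8)*(n - 6)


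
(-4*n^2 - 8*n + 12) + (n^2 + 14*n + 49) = -3*n^2 + 6*n + 61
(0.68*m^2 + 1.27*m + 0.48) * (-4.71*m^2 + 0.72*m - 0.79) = -3.2028*m^4 - 5.4921*m^3 - 1.8836*m^2 - 0.6577*m - 0.3792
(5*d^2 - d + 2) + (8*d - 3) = 5*d^2 + 7*d - 1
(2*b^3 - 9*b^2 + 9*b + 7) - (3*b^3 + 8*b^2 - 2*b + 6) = -b^3 - 17*b^2 + 11*b + 1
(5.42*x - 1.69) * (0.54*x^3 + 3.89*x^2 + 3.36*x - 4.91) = 2.9268*x^4 + 20.1712*x^3 + 11.6371*x^2 - 32.2906*x + 8.2979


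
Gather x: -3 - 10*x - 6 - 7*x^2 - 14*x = -7*x^2 - 24*x - 9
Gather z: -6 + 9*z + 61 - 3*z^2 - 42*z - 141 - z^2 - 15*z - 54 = -4*z^2 - 48*z - 140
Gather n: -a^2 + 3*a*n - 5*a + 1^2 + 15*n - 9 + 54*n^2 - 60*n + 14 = -a^2 - 5*a + 54*n^2 + n*(3*a - 45) + 6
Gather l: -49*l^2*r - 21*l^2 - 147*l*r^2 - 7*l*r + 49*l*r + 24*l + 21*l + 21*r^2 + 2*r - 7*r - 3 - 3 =l^2*(-49*r - 21) + l*(-147*r^2 + 42*r + 45) + 21*r^2 - 5*r - 6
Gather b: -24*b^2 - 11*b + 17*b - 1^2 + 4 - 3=-24*b^2 + 6*b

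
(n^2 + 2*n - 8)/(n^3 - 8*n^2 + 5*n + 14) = (n + 4)/(n^2 - 6*n - 7)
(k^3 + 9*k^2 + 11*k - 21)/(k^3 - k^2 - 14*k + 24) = (k^3 + 9*k^2 + 11*k - 21)/(k^3 - k^2 - 14*k + 24)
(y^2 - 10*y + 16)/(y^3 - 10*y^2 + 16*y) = 1/y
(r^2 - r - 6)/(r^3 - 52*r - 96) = (r - 3)/(r^2 - 2*r - 48)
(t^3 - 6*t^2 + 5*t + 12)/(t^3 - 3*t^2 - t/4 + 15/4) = 4*(t^2 - 7*t + 12)/(4*t^2 - 16*t + 15)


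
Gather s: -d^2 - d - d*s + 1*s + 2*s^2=-d^2 - d + 2*s^2 + s*(1 - d)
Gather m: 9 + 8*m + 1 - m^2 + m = -m^2 + 9*m + 10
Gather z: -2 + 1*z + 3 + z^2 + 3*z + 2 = z^2 + 4*z + 3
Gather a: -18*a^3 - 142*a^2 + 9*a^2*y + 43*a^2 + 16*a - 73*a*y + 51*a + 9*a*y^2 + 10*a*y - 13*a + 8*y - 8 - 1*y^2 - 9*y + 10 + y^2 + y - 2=-18*a^3 + a^2*(9*y - 99) + a*(9*y^2 - 63*y + 54)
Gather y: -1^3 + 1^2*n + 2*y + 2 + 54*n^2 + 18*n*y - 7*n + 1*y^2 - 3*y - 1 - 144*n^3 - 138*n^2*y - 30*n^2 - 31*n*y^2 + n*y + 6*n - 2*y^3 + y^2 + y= -144*n^3 + 24*n^2 - 2*y^3 + y^2*(2 - 31*n) + y*(-138*n^2 + 19*n)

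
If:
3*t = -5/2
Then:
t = -5/6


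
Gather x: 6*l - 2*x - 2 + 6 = 6*l - 2*x + 4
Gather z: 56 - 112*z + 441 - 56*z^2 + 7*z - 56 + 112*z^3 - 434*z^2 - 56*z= 112*z^3 - 490*z^2 - 161*z + 441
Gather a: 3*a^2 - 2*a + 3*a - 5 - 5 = 3*a^2 + a - 10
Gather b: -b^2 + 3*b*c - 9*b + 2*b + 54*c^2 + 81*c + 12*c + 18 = -b^2 + b*(3*c - 7) + 54*c^2 + 93*c + 18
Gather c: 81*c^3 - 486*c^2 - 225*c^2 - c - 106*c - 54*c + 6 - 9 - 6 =81*c^3 - 711*c^2 - 161*c - 9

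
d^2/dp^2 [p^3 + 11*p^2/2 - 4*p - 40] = 6*p + 11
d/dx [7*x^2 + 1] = 14*x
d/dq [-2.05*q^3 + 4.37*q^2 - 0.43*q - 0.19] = -6.15*q^2 + 8.74*q - 0.43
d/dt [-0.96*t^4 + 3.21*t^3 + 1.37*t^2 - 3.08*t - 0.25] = -3.84*t^3 + 9.63*t^2 + 2.74*t - 3.08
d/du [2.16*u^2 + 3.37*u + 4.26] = 4.32*u + 3.37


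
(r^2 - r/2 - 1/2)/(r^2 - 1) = (r + 1/2)/(r + 1)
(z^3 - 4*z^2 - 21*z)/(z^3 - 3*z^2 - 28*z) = (z + 3)/(z + 4)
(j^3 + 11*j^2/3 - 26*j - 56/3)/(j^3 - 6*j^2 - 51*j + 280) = (3*j^2 - 10*j - 8)/(3*(j^2 - 13*j + 40))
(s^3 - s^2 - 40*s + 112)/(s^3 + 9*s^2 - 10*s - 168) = (s - 4)/(s + 6)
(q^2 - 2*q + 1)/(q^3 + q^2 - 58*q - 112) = (q^2 - 2*q + 1)/(q^3 + q^2 - 58*q - 112)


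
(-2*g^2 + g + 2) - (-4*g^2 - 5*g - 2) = 2*g^2 + 6*g + 4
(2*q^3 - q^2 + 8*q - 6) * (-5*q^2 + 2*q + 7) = -10*q^5 + 9*q^4 - 28*q^3 + 39*q^2 + 44*q - 42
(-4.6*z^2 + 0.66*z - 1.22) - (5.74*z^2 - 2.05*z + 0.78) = -10.34*z^2 + 2.71*z - 2.0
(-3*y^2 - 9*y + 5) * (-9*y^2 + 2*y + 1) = 27*y^4 + 75*y^3 - 66*y^2 + y + 5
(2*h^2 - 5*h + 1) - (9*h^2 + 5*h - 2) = -7*h^2 - 10*h + 3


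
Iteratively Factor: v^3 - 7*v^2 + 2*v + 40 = (v + 2)*(v^2 - 9*v + 20) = (v - 5)*(v + 2)*(v - 4)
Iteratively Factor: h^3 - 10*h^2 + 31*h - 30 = (h - 2)*(h^2 - 8*h + 15) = (h - 5)*(h - 2)*(h - 3)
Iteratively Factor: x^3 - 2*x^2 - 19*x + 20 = (x - 5)*(x^2 + 3*x - 4) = (x - 5)*(x - 1)*(x + 4)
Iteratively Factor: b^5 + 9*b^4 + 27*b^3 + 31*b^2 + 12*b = (b + 4)*(b^4 + 5*b^3 + 7*b^2 + 3*b) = (b + 1)*(b + 4)*(b^3 + 4*b^2 + 3*b) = b*(b + 1)*(b + 4)*(b^2 + 4*b + 3) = b*(b + 1)^2*(b + 4)*(b + 3)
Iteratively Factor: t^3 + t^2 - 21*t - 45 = (t + 3)*(t^2 - 2*t - 15) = (t - 5)*(t + 3)*(t + 3)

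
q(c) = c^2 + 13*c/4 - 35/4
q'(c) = 2*c + 13/4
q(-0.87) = -10.82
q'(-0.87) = 1.51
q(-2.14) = -11.13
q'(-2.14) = -1.03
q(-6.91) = 16.54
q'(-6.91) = -10.57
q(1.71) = -0.27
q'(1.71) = 6.67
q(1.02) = -4.39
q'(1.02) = 5.29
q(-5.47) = 3.39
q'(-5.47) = -7.69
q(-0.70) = -10.54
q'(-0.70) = 1.85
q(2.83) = 8.46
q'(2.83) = 8.91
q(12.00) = 174.25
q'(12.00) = 27.25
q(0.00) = -8.75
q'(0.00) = 3.25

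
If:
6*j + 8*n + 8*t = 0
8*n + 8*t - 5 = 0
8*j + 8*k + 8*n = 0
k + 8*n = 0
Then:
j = -5/6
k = 20/21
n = -5/42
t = 125/168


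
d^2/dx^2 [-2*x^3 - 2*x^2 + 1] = -12*x - 4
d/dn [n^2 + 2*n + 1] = 2*n + 2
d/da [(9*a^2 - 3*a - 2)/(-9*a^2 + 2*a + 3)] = (-9*a^2 + 18*a - 5)/(81*a^4 - 36*a^3 - 50*a^2 + 12*a + 9)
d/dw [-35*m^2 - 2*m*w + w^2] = -2*m + 2*w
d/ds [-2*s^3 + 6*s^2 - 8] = 6*s*(2 - s)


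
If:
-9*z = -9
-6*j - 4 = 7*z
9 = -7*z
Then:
No Solution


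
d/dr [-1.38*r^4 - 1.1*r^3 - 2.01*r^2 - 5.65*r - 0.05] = -5.52*r^3 - 3.3*r^2 - 4.02*r - 5.65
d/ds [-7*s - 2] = -7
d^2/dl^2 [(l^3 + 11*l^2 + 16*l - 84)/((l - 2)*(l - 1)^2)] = 6*(5*l + 51)/(l^4 - 4*l^3 + 6*l^2 - 4*l + 1)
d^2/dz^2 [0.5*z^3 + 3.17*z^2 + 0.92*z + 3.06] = 3.0*z + 6.34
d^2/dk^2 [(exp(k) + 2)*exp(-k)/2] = exp(-k)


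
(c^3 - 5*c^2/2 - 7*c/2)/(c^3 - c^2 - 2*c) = (c - 7/2)/(c - 2)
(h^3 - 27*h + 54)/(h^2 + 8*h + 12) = (h^2 - 6*h + 9)/(h + 2)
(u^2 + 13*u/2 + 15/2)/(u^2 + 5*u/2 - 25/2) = (2*u + 3)/(2*u - 5)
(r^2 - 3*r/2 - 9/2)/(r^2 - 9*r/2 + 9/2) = (2*r + 3)/(2*r - 3)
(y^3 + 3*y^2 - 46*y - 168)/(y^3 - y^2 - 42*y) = (y + 4)/y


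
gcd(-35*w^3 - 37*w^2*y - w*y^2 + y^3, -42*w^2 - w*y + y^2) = -7*w + y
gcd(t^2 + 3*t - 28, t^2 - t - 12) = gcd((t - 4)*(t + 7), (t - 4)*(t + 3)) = t - 4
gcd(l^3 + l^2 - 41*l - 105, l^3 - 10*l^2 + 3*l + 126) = l^2 - 4*l - 21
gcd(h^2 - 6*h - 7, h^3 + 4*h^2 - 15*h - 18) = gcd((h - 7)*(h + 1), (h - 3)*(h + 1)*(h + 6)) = h + 1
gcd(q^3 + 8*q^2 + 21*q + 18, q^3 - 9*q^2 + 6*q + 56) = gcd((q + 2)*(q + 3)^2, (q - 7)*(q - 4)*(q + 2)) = q + 2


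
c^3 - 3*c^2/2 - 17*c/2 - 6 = (c - 4)*(c + 1)*(c + 3/2)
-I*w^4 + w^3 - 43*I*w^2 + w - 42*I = (w - 6*I)*(w - I)*(w + 7*I)*(-I*w + 1)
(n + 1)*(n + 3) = n^2 + 4*n + 3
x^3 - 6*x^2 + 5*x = x*(x - 5)*(x - 1)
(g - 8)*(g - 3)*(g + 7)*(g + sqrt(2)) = g^4 - 4*g^3 + sqrt(2)*g^3 - 53*g^2 - 4*sqrt(2)*g^2 - 53*sqrt(2)*g + 168*g + 168*sqrt(2)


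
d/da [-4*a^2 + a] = 1 - 8*a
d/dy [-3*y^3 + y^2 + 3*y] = -9*y^2 + 2*y + 3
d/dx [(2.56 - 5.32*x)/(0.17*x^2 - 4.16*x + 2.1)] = (0.9044*x^2 - 0.8704*x - 0.522399999999999)/(0.0289*x^4 - 1.4144*x^3 + 18.0196*x^2 - 17.472*x + 4.41)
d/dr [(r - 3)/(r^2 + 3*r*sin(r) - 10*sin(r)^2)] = (r^2 + 3*r*sin(r) + (3 - r)*(3*r*cos(r) + 2*r + 3*sin(r) - 10*sin(2*r)) - 10*sin(r)^2)/((r - 2*sin(r))^2*(r + 5*sin(r))^2)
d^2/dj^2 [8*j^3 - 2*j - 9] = 48*j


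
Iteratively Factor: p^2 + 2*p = (p + 2)*(p)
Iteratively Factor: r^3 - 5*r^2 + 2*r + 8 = (r - 4)*(r^2 - r - 2) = (r - 4)*(r + 1)*(r - 2)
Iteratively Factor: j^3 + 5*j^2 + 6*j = (j)*(j^2 + 5*j + 6) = j*(j + 2)*(j + 3)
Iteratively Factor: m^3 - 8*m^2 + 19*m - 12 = (m - 4)*(m^2 - 4*m + 3) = (m - 4)*(m - 3)*(m - 1)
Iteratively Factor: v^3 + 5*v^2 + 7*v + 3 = (v + 3)*(v^2 + 2*v + 1) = (v + 1)*(v + 3)*(v + 1)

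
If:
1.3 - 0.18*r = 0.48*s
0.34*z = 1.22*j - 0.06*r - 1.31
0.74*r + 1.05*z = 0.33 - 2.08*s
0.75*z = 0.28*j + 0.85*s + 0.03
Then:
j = 0.76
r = 18.23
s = -4.13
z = -4.36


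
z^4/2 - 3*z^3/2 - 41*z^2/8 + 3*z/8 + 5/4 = (z/2 + 1)*(z - 5)*(z - 1/2)*(z + 1/2)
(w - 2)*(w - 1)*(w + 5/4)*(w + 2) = w^4 + w^3/4 - 21*w^2/4 - w + 5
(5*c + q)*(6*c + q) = 30*c^2 + 11*c*q + q^2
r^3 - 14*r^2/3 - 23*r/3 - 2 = (r - 6)*(r + 1/3)*(r + 1)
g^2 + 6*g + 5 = (g + 1)*(g + 5)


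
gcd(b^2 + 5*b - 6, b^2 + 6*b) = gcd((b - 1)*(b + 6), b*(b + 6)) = b + 6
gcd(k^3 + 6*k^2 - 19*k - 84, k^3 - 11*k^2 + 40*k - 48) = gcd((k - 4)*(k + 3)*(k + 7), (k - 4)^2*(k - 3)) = k - 4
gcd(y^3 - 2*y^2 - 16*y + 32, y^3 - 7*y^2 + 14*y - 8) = y^2 - 6*y + 8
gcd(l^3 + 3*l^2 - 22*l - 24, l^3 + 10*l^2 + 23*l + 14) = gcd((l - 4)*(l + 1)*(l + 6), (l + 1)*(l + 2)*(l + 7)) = l + 1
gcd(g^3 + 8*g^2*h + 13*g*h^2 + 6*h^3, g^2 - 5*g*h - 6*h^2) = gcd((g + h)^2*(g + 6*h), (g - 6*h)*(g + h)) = g + h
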